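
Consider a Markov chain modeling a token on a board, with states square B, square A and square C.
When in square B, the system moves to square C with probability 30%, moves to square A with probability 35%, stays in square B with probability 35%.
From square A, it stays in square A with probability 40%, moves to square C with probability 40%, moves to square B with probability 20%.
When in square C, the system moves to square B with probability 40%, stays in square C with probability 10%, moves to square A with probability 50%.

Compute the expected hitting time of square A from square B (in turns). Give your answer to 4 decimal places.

Let t(s) be the expected number of turns to first reach square A from state s, with t(square A) = 0. Conditioning on the first turn:
t(square B) = 1 + 0.35·t(square B) + 0.3·t(square C)
t(square C) = 1 + 0.4·t(square B) + 0.1·t(square C)
Solving: t(square B) = 2.5806, t(square C) = 2.2581.
Expected turns from square B to square A: 2.5806.

2.5806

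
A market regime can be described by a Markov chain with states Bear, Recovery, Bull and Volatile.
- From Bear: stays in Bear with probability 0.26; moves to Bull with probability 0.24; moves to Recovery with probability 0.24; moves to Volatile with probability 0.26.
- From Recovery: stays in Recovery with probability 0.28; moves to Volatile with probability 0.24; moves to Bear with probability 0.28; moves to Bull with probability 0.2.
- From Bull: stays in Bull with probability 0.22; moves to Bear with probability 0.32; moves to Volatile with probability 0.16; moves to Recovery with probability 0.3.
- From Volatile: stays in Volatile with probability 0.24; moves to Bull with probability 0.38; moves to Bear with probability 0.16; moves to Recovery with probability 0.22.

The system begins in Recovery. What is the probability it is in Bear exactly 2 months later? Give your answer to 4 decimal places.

0.2536

Propagate the distribution vector 2 months from Recovery.
After 0 months: (0.0000, 1.0000, 0.0000, 0.0000)
After 1 month: (0.2800, 0.2800, 0.2000, 0.2400)
After 2 months: (0.2536, 0.2584, 0.2584, 0.2296)
P(in Bear after 2 months) = 0.2536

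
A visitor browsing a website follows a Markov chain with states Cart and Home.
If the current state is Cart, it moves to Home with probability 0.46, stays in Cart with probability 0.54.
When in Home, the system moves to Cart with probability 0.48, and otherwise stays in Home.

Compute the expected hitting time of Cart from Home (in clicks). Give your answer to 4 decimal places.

2.0833

Let t(s) be the expected number of clicks to first reach Cart from state s, with t(Cart) = 0. Conditioning on the first click:
t(Home) = 1 + 0.52·t(Home)
Solving: t(Home) = 2.0833.
Expected clicks from Home to Cart: 2.0833.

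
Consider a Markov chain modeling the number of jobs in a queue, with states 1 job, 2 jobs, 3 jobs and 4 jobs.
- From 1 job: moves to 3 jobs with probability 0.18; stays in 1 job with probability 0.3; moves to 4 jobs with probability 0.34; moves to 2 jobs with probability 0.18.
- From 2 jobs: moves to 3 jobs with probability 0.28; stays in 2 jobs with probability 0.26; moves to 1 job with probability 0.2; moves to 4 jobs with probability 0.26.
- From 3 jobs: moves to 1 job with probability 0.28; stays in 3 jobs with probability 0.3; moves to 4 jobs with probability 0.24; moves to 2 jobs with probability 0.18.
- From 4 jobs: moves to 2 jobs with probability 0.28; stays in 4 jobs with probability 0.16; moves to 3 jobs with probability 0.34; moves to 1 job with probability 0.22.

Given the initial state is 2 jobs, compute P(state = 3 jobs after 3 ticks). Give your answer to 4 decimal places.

0.2755

Propagate the distribution vector 3 ticks from 2 jobs.
After 0 ticks: (0.0000, 1.0000, 0.0000, 0.0000)
After 1 tick: (0.2000, 0.2600, 0.2800, 0.2600)
After 2 ticks: (0.2476, 0.2268, 0.2812, 0.2444)
After 3 ticks: (0.2521, 0.2226, 0.2755, 0.2497)
P(in 3 jobs after 3 ticks) = 0.2755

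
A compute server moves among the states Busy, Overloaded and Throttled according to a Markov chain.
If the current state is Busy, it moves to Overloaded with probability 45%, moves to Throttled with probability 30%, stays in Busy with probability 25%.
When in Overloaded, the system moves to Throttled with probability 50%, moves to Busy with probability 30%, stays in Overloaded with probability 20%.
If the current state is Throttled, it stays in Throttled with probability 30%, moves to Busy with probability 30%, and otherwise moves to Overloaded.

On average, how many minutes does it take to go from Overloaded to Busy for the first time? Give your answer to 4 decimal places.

Let t(s) be the expected number of minutes to first reach Busy from state s, with t(Busy) = 0. Conditioning on the first minute:
t(Overloaded) = 1 + 0.2·t(Overloaded) + 0.5·t(Throttled)
t(Throttled) = 1 + 0.4·t(Overloaded) + 0.3·t(Throttled)
Solving: t(Overloaded) = 3.3333, t(Throttled) = 3.3333.
Expected minutes from Overloaded to Busy: 3.3333.

3.3333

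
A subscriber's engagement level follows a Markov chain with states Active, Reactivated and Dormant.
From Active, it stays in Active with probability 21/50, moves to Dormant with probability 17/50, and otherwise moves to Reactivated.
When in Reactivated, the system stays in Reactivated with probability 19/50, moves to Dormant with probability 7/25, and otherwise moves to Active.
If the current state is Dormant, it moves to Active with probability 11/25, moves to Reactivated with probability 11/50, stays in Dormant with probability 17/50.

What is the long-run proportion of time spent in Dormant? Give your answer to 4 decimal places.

0.3237

Let the stationary distribution be π with π = πP and π_1 + π_2 + π_3 = 1.
π_1 = 0.42·π_1 + 0.34·π_2 + 0.44·π_3
π_2 = 0.24·π_1 + 0.38·π_2 + 0.22·π_3
Solving with the normalization constraint gives π = (0.4048, 0.2715, 0.3237).
So the stationary probability of Dormant is 0.3237.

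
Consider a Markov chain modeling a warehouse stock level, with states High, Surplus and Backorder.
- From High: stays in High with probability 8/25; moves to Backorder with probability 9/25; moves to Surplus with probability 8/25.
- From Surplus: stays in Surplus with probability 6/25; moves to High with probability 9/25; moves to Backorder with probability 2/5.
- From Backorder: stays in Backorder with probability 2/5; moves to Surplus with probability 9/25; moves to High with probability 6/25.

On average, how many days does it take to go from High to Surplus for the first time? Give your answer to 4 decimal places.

Let t(s) be the expected number of days to first reach Surplus from state s, with t(Surplus) = 0. Conditioning on the first day:
t(High) = 1 + 0.32·t(High) + 0.36·t(Backorder)
t(Backorder) = 1 + 0.24·t(High) + 0.4·t(Backorder)
Solving: t(High) = 2.9851, t(Backorder) = 2.8607.
Expected days from High to Surplus: 2.9851.

2.9851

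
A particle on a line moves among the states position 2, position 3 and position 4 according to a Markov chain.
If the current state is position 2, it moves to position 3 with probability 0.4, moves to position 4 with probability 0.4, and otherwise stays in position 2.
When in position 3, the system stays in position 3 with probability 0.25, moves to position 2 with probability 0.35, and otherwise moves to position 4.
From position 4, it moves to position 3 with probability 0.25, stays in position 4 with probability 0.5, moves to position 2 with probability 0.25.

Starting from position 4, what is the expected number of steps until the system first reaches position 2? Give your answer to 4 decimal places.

3.6364

Let t(s) be the expected number of steps to first reach position 2 from state s, with t(position 2) = 0. Conditioning on the first step:
t(position 3) = 1 + 0.25·t(position 3) + 0.4·t(position 4)
t(position 4) = 1 + 0.25·t(position 3) + 0.5·t(position 4)
Solving: t(position 3) = 3.2727, t(position 4) = 3.6364.
Expected steps from position 4 to position 2: 3.6364.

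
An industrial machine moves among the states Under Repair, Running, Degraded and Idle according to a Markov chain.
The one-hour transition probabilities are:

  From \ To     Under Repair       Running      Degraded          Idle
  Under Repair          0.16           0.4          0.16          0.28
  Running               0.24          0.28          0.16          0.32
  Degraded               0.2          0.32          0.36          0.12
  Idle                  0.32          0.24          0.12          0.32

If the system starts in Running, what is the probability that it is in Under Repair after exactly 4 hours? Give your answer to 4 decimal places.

0.2357

Propagate the distribution vector 4 hours from Running.
After 0 hours: (0.0000, 1.0000, 0.0000, 0.0000)
After 1 hour: (0.2400, 0.2800, 0.1600, 0.3200)
After 2 hours: (0.2400, 0.3024, 0.1792, 0.2784)
After 3 hours: (0.2359, 0.3048, 0.1847, 0.2746)
After 4 hours: (0.2357, 0.3047, 0.1860, 0.2736)
P(in Under Repair after 4 hours) = 0.2357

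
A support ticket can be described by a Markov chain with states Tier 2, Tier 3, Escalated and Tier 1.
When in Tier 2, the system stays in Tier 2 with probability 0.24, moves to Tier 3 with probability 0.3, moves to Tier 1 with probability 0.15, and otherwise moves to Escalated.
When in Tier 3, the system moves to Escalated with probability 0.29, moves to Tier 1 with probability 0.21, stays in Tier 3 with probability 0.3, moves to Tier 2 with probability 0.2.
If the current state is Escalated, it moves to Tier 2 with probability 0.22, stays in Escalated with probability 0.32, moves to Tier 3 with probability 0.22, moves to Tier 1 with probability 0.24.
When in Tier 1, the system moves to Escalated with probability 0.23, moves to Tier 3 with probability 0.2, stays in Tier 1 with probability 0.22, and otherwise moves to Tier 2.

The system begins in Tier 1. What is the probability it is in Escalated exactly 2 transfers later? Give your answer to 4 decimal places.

Propagate the distribution vector 2 transfers from Tier 1.
After 0 transfers: (0.0000, 0.0000, 0.0000, 1.0000)
After 1 transfer: (0.3500, 0.2000, 0.2300, 0.2200)
After 2 transfers: (0.2516, 0.2596, 0.2907, 0.1981)
P(in Escalated after 2 transfers) = 0.2907

0.2907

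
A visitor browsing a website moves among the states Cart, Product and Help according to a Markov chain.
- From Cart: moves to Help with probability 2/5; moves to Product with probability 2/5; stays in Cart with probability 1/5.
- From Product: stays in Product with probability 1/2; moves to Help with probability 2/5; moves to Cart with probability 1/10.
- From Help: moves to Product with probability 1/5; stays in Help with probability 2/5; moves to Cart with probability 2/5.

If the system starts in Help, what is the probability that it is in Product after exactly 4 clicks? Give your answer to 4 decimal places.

0.3554

Propagate the distribution vector 4 clicks from Help.
After 0 clicks: (0.0000, 0.0000, 1.0000)
After 1 click: (0.4000, 0.2000, 0.4000)
After 2 clicks: (0.2600, 0.3400, 0.4000)
After 3 clicks: (0.2460, 0.3540, 0.4000)
After 4 clicks: (0.2446, 0.3554, 0.4000)
P(in Product after 4 clicks) = 0.3554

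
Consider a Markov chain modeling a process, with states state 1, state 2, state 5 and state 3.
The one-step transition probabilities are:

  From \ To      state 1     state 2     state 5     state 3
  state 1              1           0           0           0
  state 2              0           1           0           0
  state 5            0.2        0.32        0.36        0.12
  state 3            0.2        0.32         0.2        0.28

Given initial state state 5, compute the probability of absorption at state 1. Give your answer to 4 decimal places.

Let h(s) be the probability of absorption at state 1 starting from transient state s. Then h(state 1) = 1 and h(state 2) = 0. By first-step analysis:
h(state 5) = 0.2·1 + 0.32·0 + 0.36·h(state 5) + 0.12·h(state 3)
h(state 3) = 0.2·1 + 0.32·0 + 0.2·h(state 5) + 0.28·h(state 3)
Solving: h(state 5) = 0.3846, h(state 3) = 0.3846.
Starting from state 5, the probability is 0.3846.

0.3846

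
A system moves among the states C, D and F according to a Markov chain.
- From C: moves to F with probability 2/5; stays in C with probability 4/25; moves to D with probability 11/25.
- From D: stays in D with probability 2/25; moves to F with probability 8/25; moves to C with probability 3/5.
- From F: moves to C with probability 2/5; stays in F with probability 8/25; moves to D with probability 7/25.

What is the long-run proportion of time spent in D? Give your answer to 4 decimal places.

Let the stationary distribution be π with π = πP and π_1 + π_2 + π_3 = 1.
π_1 = 0.16·π_1 + 0.6·π_2 + 0.4·π_3
π_2 = 0.44·π_1 + 0.08·π_2 + 0.28·π_3
Solving with the normalization constraint gives π = (0.3681, 0.2824, 0.3495).
So the stationary probability of D is 0.2824.

0.2824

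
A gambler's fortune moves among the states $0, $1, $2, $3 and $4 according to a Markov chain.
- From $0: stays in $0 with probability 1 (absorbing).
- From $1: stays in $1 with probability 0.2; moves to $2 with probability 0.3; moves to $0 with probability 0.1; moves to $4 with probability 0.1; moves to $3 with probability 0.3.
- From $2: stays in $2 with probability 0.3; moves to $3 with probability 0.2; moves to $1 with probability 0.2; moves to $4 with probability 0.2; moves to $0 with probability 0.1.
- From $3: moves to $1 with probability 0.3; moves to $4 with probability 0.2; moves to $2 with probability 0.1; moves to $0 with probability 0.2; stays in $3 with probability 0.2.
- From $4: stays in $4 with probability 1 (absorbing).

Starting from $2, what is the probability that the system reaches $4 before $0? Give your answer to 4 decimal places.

Let h(s) be the probability of absorption at $4 starting from transient state s. Then h($4) = 1 and h($0) = 0. By first-step analysis:
h($1) = 0.1·0 + 0.2·h($1) + 0.3·h($2) + 0.3·h($3) + 0.1·1
h($2) = 0.1·0 + 0.2·h($1) + 0.3·h($2) + 0.2·h($3) + 0.2·1
h($3) = 0.2·0 + 0.3·h($1) + 0.1·h($2) + 0.2·h($3) + 0.2·1
Solving: h($1) = 0.5455, h($2) = 0.5926, h($3) = 0.5286.
Starting from $2, the probability is 0.5926.

0.5926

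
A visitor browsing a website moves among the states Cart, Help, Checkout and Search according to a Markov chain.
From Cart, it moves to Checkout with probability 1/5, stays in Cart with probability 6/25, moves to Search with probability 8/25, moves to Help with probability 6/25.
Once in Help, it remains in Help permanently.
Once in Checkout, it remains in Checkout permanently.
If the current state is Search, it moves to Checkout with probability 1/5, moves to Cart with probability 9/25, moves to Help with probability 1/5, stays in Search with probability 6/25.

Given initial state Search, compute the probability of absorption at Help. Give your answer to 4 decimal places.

0.5156

Let h(s) be the probability of absorption at Help starting from transient state s. Then h(Help) = 1 and h(Checkout) = 0. By first-step analysis:
h(Cart) = 0.24·h(Cart) + 0.24·1 + 0.2·0 + 0.32·h(Search)
h(Search) = 0.36·h(Cart) + 0.2·1 + 0.2·0 + 0.24·h(Search)
Solving: h(Cart) = 0.5329, h(Search) = 0.5156.
Starting from Search, the probability is 0.5156.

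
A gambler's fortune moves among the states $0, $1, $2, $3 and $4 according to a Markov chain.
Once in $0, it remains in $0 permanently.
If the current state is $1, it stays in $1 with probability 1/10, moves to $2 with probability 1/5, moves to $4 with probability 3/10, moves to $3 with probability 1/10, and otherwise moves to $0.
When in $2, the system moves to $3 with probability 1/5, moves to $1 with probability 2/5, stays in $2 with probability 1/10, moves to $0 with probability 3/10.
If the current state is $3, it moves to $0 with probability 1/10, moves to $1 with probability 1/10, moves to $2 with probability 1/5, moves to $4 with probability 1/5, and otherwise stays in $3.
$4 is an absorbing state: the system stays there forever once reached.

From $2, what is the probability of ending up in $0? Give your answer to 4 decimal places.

Let h(s) be the probability of absorption at $0 starting from transient state s. Then h($0) = 1 and h($4) = 0. By first-step analysis:
h($1) = 0.3·1 + 0.1·h($1) + 0.2·h($2) + 0.1·h($3) + 0.3·0
h($2) = 0.3·1 + 0.4·h($1) + 0.1·h($2) + 0.2·h($3)
h($3) = 0.1·1 + 0.1·h($1) + 0.2·h($2) + 0.4·h($3) + 0.2·0
Solving: h($1) = 0.5381, h($2) = 0.6798, h($3) = 0.4829.
Starting from $2, the probability is 0.6798.

0.6798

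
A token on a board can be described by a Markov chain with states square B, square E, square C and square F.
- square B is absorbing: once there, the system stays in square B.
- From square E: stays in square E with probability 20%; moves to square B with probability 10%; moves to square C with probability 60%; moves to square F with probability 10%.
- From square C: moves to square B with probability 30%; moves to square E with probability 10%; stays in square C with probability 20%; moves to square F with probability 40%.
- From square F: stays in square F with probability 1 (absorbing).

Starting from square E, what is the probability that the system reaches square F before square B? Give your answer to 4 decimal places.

Let h(s) be the probability of absorption at square F starting from transient state s. Then h(square F) = 1 and h(square B) = 0. By first-step analysis:
h(square E) = 0.1·0 + 0.2·h(square E) + 0.6·h(square C) + 0.1·1
h(square C) = 0.3·0 + 0.1·h(square E) + 0.2·h(square C) + 0.4·1
Solving: h(square E) = 0.5517, h(square C) = 0.5690.
Starting from square E, the probability is 0.5517.

0.5517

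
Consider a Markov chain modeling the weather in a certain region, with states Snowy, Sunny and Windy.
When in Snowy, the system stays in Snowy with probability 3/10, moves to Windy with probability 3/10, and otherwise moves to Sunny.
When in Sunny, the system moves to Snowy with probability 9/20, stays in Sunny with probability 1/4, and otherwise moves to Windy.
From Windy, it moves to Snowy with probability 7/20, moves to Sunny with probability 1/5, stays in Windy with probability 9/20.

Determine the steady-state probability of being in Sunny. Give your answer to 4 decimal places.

Let the stationary distribution be π with π = πP and π_1 + π_2 + π_3 = 1.
π_1 = 0.3·π_1 + 0.45·π_2 + 0.35·π_3
π_2 = 0.4·π_1 + 0.25·π_2 + 0.2·π_3
Solving with the normalization constraint gives π = (0.3606, 0.2864, 0.3529).
So the stationary probability of Sunny is 0.2864.

0.2864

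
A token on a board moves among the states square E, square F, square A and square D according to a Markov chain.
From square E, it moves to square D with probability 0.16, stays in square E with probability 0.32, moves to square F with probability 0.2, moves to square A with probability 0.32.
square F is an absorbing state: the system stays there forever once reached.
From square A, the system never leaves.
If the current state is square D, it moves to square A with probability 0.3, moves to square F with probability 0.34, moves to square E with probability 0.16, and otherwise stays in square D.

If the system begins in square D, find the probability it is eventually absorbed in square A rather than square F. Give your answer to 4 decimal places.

Let h(s) be the probability of absorption at square A starting from transient state s. Then h(square A) = 1 and h(square F) = 0. By first-step analysis:
h(square E) = 0.32·h(square E) + 0.2·0 + 0.32·1 + 0.16·h(square D)
h(square D) = 0.16·h(square E) + 0.34·0 + 0.3·1 + 0.2·h(square D)
Solving: h(square E) = 0.5864, h(square D) = 0.4923.
Starting from square D, the probability is 0.4923.

0.4923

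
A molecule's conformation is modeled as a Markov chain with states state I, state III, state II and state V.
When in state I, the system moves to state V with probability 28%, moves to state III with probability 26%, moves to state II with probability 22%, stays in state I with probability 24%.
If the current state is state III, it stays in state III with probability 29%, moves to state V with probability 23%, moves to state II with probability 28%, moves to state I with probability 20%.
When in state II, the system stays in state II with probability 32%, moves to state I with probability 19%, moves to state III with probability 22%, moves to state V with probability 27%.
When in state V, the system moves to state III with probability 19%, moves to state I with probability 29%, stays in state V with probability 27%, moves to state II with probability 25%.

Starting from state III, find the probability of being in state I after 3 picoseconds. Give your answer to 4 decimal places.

0.2297

Propagate the distribution vector 3 picoseconds from state III.
After 0 picoseconds: (0.0000, 1.0000, 0.0000, 0.0000)
After 1 picosecond: (0.2000, 0.2900, 0.2800, 0.2300)
After 2 picoseconds: (0.2259, 0.2414, 0.2723, 0.2604)
After 3 picoseconds: (0.2297, 0.2381, 0.2695, 0.2626)
P(in state I after 3 picoseconds) = 0.2297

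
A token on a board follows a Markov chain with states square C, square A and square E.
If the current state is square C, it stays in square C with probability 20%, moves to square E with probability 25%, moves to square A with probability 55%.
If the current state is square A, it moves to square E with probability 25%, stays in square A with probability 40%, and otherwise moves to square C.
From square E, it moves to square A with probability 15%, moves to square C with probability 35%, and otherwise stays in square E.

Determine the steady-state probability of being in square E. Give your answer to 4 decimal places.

0.3333

Let the stationary distribution be π with π = πP and π_1 + π_2 + π_3 = 1.
π_1 = 0.2·π_1 + 0.35·π_2 + 0.35·π_3
π_2 = 0.55·π_1 + 0.4·π_2 + 0.15·π_3
Solving with the normalization constraint gives π = (0.3043, 0.3623, 0.3333).
So the stationary probability of square E is 0.3333.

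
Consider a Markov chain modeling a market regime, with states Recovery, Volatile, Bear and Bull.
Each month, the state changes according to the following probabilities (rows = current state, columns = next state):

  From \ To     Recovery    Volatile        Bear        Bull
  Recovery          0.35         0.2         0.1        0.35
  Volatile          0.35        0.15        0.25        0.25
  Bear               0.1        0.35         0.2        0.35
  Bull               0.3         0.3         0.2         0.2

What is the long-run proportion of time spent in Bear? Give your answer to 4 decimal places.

Let the stationary distribution be π with π = πP and π_1 + π_2 + π_3 + π_4 = 1.
π_1 = 0.35·π_1 + 0.35·π_2 + 0.1·π_3 + 0.3·π_4
π_2 = 0.2·π_1 + 0.15·π_2 + 0.35·π_3 + 0.3·π_4
π_3 = 0.1·π_1 + 0.25·π_2 + 0.2·π_3 + 0.2·π_4
Solving with the normalization constraint gives π = (0.2900, 0.2436, 0.1832, 0.2832).
So the stationary probability of Bear is 0.1832.

0.1832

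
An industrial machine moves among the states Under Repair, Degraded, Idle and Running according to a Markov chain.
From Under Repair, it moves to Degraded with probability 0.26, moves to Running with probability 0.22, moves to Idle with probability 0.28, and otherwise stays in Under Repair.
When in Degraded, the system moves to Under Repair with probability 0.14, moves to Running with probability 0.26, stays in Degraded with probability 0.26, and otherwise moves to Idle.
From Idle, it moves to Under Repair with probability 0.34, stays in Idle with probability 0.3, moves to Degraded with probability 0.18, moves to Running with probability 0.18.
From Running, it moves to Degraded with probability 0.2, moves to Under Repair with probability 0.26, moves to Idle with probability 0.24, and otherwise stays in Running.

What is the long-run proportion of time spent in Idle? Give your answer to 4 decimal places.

Let the stationary distribution be π with π = πP and π_1 + π_2 + π_3 + π_4 = 1.
π_1 = 0.24·π_1 + 0.14·π_2 + 0.34·π_3 + 0.26·π_4
π_2 = 0.26·π_1 + 0.26·π_2 + 0.18·π_3 + 0.2·π_4
π_3 = 0.28·π_1 + 0.34·π_2 + 0.3·π_3 + 0.24·π_4
Solving with the normalization constraint gives π = (0.2514, 0.2227, 0.2897, 0.2362).
So the stationary probability of Idle is 0.2897.

0.2897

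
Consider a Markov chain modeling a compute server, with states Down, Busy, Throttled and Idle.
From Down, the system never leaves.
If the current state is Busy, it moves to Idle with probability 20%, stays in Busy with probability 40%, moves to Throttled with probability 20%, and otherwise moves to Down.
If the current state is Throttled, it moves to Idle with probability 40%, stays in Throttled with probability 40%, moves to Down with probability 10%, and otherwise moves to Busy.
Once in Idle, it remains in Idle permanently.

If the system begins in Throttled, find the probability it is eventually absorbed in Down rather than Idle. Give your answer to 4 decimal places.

Let h(s) be the probability of absorption at Down starting from transient state s. Then h(Down) = 1 and h(Idle) = 0. By first-step analysis:
h(Busy) = 0.2·1 + 0.4·h(Busy) + 0.2·h(Throttled) + 0.2·0
h(Throttled) = 0.1·1 + 0.1·h(Busy) + 0.4·h(Throttled) + 0.4·0
Solving: h(Busy) = 0.4118, h(Throttled) = 0.2353.
Starting from Throttled, the probability is 0.2353.

0.2353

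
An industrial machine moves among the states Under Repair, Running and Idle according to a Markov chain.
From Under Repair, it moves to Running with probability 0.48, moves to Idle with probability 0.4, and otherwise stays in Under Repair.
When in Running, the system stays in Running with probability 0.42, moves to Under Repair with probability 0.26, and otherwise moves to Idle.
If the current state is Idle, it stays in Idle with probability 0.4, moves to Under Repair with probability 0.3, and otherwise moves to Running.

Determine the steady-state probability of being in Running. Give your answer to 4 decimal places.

Let the stationary distribution be π with π = πP and π_1 + π_2 + π_3 = 1.
π_1 = 0.12·π_1 + 0.26·π_2 + 0.3·π_3
π_2 = 0.48·π_1 + 0.42·π_2 + 0.3·π_3
Solving with the normalization constraint gives π = (0.2410, 0.3902, 0.3688).
So the stationary probability of Running is 0.3902.

0.3902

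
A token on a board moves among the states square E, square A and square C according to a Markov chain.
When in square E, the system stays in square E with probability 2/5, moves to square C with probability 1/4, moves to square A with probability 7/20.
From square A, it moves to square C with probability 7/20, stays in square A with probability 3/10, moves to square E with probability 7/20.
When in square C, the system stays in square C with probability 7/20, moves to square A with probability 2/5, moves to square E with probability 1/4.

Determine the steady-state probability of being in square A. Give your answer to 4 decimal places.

0.3484

Let the stationary distribution be π with π = πP and π_1 + π_2 + π_3 = 1.
π_1 = 0.4·π_1 + 0.35·π_2 + 0.25·π_3
π_2 = 0.35·π_1 + 0.3·π_2 + 0.4·π_3
Solving with the normalization constraint gives π = (0.3351, 0.3484, 0.3165).
So the stationary probability of square A is 0.3484.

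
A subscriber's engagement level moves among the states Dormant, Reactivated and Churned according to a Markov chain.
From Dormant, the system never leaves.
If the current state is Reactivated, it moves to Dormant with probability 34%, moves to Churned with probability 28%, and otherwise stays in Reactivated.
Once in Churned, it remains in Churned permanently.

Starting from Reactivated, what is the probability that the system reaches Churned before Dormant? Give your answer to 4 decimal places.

Let h(s) be the probability of absorption at Churned starting from transient state s. Then h(Churned) = 1 and h(Dormant) = 0. By first-step analysis:
h(Reactivated) = 0.34·0 + 0.38·h(Reactivated) + 0.28·1
Solving: h(Reactivated) = 0.4516.
Starting from Reactivated, the probability is 0.4516.

0.4516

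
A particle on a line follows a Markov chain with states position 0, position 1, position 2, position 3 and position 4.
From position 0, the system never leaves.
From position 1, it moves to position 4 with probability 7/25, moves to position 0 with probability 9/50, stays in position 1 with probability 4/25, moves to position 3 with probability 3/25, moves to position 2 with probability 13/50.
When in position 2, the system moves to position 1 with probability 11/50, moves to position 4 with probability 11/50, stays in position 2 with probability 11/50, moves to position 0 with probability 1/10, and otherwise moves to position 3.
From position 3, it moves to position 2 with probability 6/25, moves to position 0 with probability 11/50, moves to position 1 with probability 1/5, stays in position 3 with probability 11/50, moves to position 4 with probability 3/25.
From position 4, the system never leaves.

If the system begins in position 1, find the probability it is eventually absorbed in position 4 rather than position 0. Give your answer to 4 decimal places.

0.5884

Let h(s) be the probability of absorption at position 4 starting from transient state s. Then h(position 4) = 1 and h(position 0) = 0. By first-step analysis:
h(position 1) = 0.18·0 + 0.16·h(position 1) + 0.26·h(position 2) + 0.12·h(position 3) + 0.28·1
h(position 2) = 0.1·0 + 0.22·h(position 1) + 0.22·h(position 2) + 0.24·h(position 3) + 0.22·1
h(position 3) = 0.22·0 + 0.2·h(position 1) + 0.24·h(position 2) + 0.22·h(position 3) + 0.12·1
Solving: h(position 1) = 0.5884, h(position 2) = 0.5984, h(position 3) = 0.4888.
Starting from position 1, the probability is 0.5884.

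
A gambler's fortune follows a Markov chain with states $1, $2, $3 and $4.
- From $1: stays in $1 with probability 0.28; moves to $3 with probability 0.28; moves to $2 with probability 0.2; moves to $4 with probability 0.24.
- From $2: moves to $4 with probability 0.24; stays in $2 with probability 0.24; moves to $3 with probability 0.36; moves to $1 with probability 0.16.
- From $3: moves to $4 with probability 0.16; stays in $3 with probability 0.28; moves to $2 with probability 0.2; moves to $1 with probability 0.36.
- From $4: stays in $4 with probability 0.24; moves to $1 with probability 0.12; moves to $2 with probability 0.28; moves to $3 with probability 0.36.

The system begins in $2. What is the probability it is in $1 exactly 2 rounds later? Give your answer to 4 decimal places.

Propagate the distribution vector 2 rounds from $2.
After 0 rounds: (0.0000, 1.0000, 0.0000, 0.0000)
After 1 round: (0.1600, 0.2400, 0.3600, 0.2400)
After 2 rounds: (0.2416, 0.2288, 0.3184, 0.2112)
P(in $1 after 2 rounds) = 0.2416

0.2416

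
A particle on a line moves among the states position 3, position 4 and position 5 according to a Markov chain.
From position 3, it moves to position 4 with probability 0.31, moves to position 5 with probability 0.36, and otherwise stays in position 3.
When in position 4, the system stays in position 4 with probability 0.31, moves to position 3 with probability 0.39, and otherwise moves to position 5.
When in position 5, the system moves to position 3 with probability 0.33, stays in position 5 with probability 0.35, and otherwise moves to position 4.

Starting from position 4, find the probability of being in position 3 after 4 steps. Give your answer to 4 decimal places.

0.3488

Propagate the distribution vector 4 steps from position 4.
After 0 steps: (0.0000, 1.0000, 0.0000)
After 1 step: (0.3900, 0.3100, 0.3000)
After 2 steps: (0.3486, 0.3130, 0.3384)
After 3 steps: (0.3488, 0.3134, 0.3378)
After 4 steps: (0.3488, 0.3134, 0.3378)
P(in position 3 after 4 steps) = 0.3488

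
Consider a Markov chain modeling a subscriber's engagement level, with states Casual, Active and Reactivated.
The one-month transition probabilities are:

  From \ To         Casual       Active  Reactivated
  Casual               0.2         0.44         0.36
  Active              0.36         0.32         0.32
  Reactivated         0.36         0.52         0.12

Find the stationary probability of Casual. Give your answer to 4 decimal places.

0.3103

Let the stationary distribution be π with π = πP and π_1 + π_2 + π_3 = 1.
π_1 = 0.2·π_1 + 0.36·π_2 + 0.36·π_3
π_2 = 0.44·π_1 + 0.32·π_2 + 0.52·π_3
Solving with the normalization constraint gives π = (0.3103, 0.4126, 0.2770).
So the stationary probability of Casual is 0.3103.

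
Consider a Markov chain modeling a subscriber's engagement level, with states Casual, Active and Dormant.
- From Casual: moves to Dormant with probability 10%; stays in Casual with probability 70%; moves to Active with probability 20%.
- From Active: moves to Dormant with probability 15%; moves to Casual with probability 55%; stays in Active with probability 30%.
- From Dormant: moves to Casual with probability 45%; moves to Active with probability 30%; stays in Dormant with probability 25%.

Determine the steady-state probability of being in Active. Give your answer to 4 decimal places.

Let the stationary distribution be π with π = πP and π_1 + π_2 + π_3 = 1.
π_1 = 0.7·π_1 + 0.55·π_2 + 0.45·π_3
π_2 = 0.2·π_1 + 0.3·π_2 + 0.3·π_3
Solving with the normalization constraint gives π = (0.6316, 0.2368, 0.1316).
So the stationary probability of Active is 0.2368.

0.2368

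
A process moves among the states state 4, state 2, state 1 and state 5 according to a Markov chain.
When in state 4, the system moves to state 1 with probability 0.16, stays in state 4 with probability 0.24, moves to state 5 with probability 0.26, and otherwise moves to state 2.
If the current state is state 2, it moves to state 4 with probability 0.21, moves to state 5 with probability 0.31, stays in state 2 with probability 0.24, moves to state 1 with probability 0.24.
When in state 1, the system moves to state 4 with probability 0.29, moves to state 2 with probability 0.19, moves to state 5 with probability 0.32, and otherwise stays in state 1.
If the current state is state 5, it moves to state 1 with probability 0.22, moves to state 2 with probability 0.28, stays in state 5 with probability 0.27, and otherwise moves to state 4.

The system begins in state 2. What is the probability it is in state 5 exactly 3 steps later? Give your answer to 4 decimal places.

Propagate the distribution vector 3 steps from state 2.
After 0 steps: (0.0000, 1.0000, 0.0000, 0.0000)
After 1 step: (0.2100, 0.2400, 0.2400, 0.3100)
After 2 steps: (0.2417, 0.2614, 0.2074, 0.2895)
After 3 steps: (0.2396, 0.2654, 0.2066, 0.2884)
P(in state 5 after 3 steps) = 0.2884

0.2884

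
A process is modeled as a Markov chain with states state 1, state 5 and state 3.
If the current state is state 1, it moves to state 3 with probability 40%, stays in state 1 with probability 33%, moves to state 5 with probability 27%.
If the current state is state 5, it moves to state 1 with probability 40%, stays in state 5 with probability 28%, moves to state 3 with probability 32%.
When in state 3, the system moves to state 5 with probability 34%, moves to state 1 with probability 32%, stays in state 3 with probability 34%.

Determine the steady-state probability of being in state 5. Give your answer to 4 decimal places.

0.2978

Let the stationary distribution be π with π = πP and π_1 + π_2 + π_3 = 1.
π_1 = 0.33·π_1 + 0.4·π_2 + 0.32·π_3
π_2 = 0.27·π_1 + 0.28·π_2 + 0.34·π_3
Solving with the normalization constraint gives π = (0.3473, 0.2978, 0.3549).
So the stationary probability of state 5 is 0.2978.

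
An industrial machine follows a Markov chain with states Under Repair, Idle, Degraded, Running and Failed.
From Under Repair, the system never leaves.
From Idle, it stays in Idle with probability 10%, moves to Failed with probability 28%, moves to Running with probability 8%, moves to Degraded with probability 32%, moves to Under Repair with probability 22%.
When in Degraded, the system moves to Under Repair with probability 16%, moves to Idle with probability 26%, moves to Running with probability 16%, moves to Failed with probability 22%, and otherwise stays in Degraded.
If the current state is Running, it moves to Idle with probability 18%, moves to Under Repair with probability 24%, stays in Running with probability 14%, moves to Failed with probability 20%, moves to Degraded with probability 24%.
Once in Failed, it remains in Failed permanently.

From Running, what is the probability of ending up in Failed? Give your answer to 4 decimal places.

0.5034

Let h(s) be the probability of absorption at Failed starting from transient state s. Then h(Failed) = 1 and h(Under Repair) = 0. By first-step analysis:
h(Idle) = 0.22·0 + 0.1·h(Idle) + 0.32·h(Degraded) + 0.08·h(Running) + 0.28·1
h(Degraded) = 0.16·0 + 0.26·h(Idle) + 0.2·h(Degraded) + 0.16·h(Running) + 0.22·1
h(Running) = 0.24·0 + 0.18·h(Idle) + 0.24·h(Degraded) + 0.14·h(Running) + 0.2·1
Solving: h(Idle) = 0.5534, h(Degraded) = 0.5555, h(Running) = 0.5034.
Starting from Running, the probability is 0.5034.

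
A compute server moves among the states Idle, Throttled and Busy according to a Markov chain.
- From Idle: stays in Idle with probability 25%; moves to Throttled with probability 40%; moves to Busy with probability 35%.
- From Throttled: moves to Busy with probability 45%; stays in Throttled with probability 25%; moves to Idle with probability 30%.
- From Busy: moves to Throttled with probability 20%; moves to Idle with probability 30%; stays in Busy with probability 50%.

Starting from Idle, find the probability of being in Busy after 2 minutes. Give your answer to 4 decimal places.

0.4425

Sum over the intermediate state after 1 minute:
P = P(Idle→Idle)·P(Idle→Busy) + P(Idle→Throttled)·P(Throttled→Busy) + P(Idle→Busy)·P(Busy→Busy)
  = 0.25×0.35 + 0.4×0.45 + 0.35×0.5
  = 0.0875 + 0.1800 + 0.1750 = 0.4425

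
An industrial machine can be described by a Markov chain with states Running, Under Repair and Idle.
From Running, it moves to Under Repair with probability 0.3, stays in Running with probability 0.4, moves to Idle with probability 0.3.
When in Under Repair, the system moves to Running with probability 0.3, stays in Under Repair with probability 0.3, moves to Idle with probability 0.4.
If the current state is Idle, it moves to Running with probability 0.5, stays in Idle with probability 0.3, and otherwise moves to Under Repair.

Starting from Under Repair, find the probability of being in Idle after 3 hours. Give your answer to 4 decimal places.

0.3260

Propagate the distribution vector 3 hours from Under Repair.
After 0 hours: (0.0000, 1.0000, 0.0000)
After 1 hour: (0.3000, 0.3000, 0.4000)
After 2 hours: (0.4100, 0.2600, 0.3300)
After 3 hours: (0.4070, 0.2670, 0.3260)
P(in Idle after 3 hours) = 0.3260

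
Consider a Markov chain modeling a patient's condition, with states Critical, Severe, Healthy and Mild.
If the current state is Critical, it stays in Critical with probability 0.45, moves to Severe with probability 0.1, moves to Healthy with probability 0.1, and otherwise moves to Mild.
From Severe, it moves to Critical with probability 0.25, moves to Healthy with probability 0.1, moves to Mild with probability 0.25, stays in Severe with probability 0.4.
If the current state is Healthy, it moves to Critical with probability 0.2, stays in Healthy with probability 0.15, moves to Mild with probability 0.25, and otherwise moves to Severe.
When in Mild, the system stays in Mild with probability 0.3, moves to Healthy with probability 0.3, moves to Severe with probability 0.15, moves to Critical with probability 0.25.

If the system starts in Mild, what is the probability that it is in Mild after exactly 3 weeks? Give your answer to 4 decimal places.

0.2930

Propagate the distribution vector 3 weeks from Mild.
After 0 weeks: (0.0000, 0.0000, 0.0000, 1.0000)
After 1 week: (0.2500, 0.1500, 0.3000, 0.3000)
After 2 weeks: (0.2850, 0.2500, 0.1750, 0.2900)
After 3 weeks: (0.2983, 0.2420, 0.1668, 0.2930)
P(in Mild after 3 weeks) = 0.2930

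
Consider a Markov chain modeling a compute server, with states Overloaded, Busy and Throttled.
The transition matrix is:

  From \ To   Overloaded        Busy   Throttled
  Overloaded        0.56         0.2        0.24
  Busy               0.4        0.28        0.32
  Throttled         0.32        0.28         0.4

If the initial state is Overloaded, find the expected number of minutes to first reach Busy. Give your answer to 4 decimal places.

Let t(s) be the expected number of minutes to first reach Busy from state s, with t(Busy) = 0. Conditioning on the first minute:
t(Overloaded) = 1 + 0.56·t(Overloaded) + 0.24·t(Throttled)
t(Throttled) = 1 + 0.32·t(Overloaded) + 0.4·t(Throttled)
Solving: t(Overloaded) = 4.4872, t(Throttled) = 4.0598.
Expected minutes from Overloaded to Busy: 4.4872.

4.4872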